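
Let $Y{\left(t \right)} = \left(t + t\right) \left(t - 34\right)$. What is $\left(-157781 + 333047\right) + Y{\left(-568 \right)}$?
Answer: $859138$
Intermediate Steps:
$Y{\left(t \right)} = 2 t \left(-34 + t\right)$
$\left(-157781 + 333047\right) + Y{\left(-568 \right)} = \left(-157781 + 333047\right) + 2 \left(-568\right) \left(-34 - 568\right) = 175266 + 2 \left(-568\right) \left(-602\right) = 175266 + 683872 = 859138$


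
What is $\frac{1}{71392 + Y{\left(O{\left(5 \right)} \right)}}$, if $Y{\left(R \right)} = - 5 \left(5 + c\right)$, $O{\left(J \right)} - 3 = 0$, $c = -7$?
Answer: $\frac{1}{71402} \approx 1.4005 \cdot 10^{-5}$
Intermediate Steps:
$O{\left(J \right)} = 3$ ($O{\left(J \right)} = 3 + 0 = 3$)
$Y{\left(R \right)} = 10$ ($Y{\left(R \right)} = - 5 \left(5 - 7\right) = \left(-5\right) \left(-2\right) = 10$)
$\frac{1}{71392 + Y{\left(O{\left(5 \right)} \right)}} = \frac{1}{71392 + 10} = \frac{1}{71402}$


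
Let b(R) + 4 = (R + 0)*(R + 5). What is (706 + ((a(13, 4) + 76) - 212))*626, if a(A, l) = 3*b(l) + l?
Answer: 419420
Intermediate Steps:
b(R) = -4 + R*(5 + R) (b(R) = -4 + (R + 0)*(R + 5) = -4 + R*(5 + R))
a(A, l) = -12 + 3*l**2 + 16*l (a(A, l) = 3*(-4 + l**2 + 5*l) + l = (-12 + 3*l**2 + 15*l) + l = -12 + 3*l**2 + 16*l)
(706 + ((a(13, 4) + 76) - 212))*626 = (706 + (((-12 + 3*4**2 + 16*4) + 76) - 212))*626 = (706 + (((-12 + 3*16 + 64) + 76) - 212))*626 = (706 + (((-12 + 48 + 64) + 76) - 212))*626 = (706 + ((100 + 76) - 212))*626 = (706 + (176 - 212))*626 = (706 - 36)*626 = 670*626 = 419420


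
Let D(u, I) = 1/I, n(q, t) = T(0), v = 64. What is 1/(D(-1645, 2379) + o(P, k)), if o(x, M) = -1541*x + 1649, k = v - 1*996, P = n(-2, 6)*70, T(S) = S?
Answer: 2379/3922972 ≈ 0.00060643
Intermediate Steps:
n(q, t) = 0
P = 0 (P = 0*70 = 0)
k = -932 (k = 64 - 1*996 = 64 - 996 = -932)
o(x, M) = 1649 - 1541*x
1/(D(-1645, 2379) + o(P, k)) = 1/(1/2379 + (1649 - 1541*0)) = 1/(1/2379 + (1649 + 0)) = 1/(1/2379 + 1649) = 1/(3922972/2379) = 2379/3922972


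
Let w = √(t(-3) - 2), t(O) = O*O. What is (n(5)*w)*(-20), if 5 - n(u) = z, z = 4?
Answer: -20*√7 ≈ -52.915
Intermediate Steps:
t(O) = O²
w = √7 (w = √((-3)² - 2) = √(9 - 2) = √7 ≈ 2.6458)
n(u) = 1 (n(u) = 5 - 1*4 = 5 - 4 = 1)
(n(5)*w)*(-20) = (1*√7)*(-20) = √7*(-20) = -20*√7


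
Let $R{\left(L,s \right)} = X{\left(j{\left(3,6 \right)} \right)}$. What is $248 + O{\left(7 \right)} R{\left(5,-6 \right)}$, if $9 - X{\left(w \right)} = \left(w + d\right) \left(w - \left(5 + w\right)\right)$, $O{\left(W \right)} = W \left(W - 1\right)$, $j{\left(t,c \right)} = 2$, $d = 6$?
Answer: $2306$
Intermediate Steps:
$O{\left(W \right)} = W \left(-1 + W\right)$
$X{\left(w \right)} = 39 + 5 w$ ($X{\left(w \right)} = 9 - \left(w + 6\right) \left(w - \left(5 + w\right)\right) = 9 - \left(6 + w\right) \left(-5\right) = 9 - \left(-30 - 5 w\right) = 9 + \left(30 + 5 w\right) = 39 + 5 w$)
$R{\left(L,s \right)} = 49$ ($R{\left(L,s \right)} = 39 + 5 \cdot 2 = 39 + 10 = 49$)
$248 + O{\left(7 \right)} R{\left(5,-6 \right)} = 248 + 7 \left(-1 + 7\right) 49 = 248 + 7 \cdot 6 \cdot 49 = 248 + 42 \cdot 49 = 248 + 2058 = 2306$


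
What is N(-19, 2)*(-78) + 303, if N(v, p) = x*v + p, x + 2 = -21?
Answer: -33939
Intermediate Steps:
x = -23 (x = -2 - 21 = -23)
N(v, p) = p - 23*v (N(v, p) = -23*v + p = p - 23*v)
N(-19, 2)*(-78) + 303 = (2 - 23*(-19))*(-78) + 303 = (2 + 437)*(-78) + 303 = 439*(-78) + 303 = -34242 + 303 = -33939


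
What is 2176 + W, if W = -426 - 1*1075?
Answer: 675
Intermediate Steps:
W = -1501 (W = -426 - 1075 = -1501)
2176 + W = 2176 - 1501 = 675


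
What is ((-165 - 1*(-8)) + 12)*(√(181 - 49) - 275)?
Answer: 39875 - 290*√33 ≈ 38209.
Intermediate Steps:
((-165 - 1*(-8)) + 12)*(√(181 - 49) - 275) = ((-165 + 8) + 12)*(√132 - 275) = (-157 + 12)*(2*√33 - 275) = -145*(-275 + 2*√33) = 39875 - 290*√33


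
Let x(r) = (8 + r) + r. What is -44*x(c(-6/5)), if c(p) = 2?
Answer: -528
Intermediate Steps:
x(r) = 8 + 2*r
-44*x(c(-6/5)) = -44*(8 + 2*2) = -44*(8 + 4) = -44*12 = -528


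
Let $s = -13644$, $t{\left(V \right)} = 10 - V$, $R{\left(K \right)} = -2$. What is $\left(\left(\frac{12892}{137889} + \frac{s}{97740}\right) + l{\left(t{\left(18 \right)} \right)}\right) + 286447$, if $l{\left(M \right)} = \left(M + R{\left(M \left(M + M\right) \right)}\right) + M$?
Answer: $\frac{35743338832088}{124789545} \approx 2.8643 \cdot 10^{5}$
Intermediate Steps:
$l{\left(M \right)} = -2 + 2 M$ ($l{\left(M \right)} = \left(M - 2\right) + M = \left(-2 + M\right) + M = -2 + 2 M$)
$\left(\left(\frac{12892}{137889} + \frac{s}{97740}\right) + l{\left(t{\left(18 \right)} \right)}\right) + 286447 = \left(\left(\frac{12892}{137889} - \frac{13644}{97740}\right) + \left(-2 + 2 \left(10 - 18\right)\right)\right) + 286447 = \left(\left(12892 \cdot \frac{1}{137889} - \frac{379}{2715}\right) + \left(-2 + 2 \left(10 - 18\right)\right)\right) + 286447 = \left(\left(\frac{12892}{137889} - \frac{379}{2715}\right) + \left(-2 + 2 \left(-8\right)\right)\right) + 286447 = \left(- \frac{5752717}{124789545} - 18\right) + 286447 = - \frac{2251964527}{124789545} + 286447 = \frac{35743338832088}{124789545}$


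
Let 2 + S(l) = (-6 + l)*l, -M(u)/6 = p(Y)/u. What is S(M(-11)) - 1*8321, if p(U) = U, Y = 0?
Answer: -8323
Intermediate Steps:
M(u) = 0 (M(u) = -0/u = -6*0 = 0)
S(l) = -2 + l*(-6 + l) (S(l) = -2 + (-6 + l)*l = -2 + l*(-6 + l))
S(M(-11)) - 1*8321 = (-2 + 0**2 - 6*0) - 1*8321 = (-2 + 0 + 0) - 8321 = -2 - 8321 = -8323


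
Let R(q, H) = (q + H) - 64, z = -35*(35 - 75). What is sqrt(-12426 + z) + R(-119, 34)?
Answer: -149 + I*sqrt(11026) ≈ -149.0 + 105.0*I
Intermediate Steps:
z = 1400 (z = -35*(-40) = 1400)
R(q, H) = -64 + H + q (R(q, H) = (H + q) - 64 = -64 + H + q)
sqrt(-12426 + z) + R(-119, 34) = sqrt(-12426 + 1400) + (-64 + 34 - 119) = sqrt(-11026) - 149 = I*sqrt(11026) - 149 = -149 + I*sqrt(11026)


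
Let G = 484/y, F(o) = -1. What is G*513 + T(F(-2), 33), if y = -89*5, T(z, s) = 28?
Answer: -235832/445 ≈ -529.96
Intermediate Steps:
y = -445
G = -484/445 (G = 484/(-445) = 484*(-1/445) = -484/445 ≈ -1.0876)
G*513 + T(F(-2), 33) = -484/445*513 + 28 = -248292/445 + 28 = -235832/445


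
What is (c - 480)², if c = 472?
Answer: 64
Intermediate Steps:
(c - 480)² = (472 - 480)² = (-8)² = 64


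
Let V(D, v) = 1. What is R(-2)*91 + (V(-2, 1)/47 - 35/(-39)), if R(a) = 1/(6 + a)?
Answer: 173539/7332 ≈ 23.669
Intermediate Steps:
R(-2)*91 + (V(-2, 1)/47 - 35/(-39)) = 91/(6 - 2) + (1/47 - 35/(-39)) = 91/4 + (1*(1/47) - 35*(-1/39)) = (¼)*91 + (1/47 + 35/39) = 91/4 + 1684/1833 = 173539/7332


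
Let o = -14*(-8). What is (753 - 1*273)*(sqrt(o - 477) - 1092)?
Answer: -524160 + 480*I*sqrt(365) ≈ -5.2416e+5 + 9170.4*I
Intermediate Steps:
o = 112
(753 - 1*273)*(sqrt(o - 477) - 1092) = (753 - 1*273)*(sqrt(112 - 477) - 1092) = (753 - 273)*(sqrt(-365) - 1092) = 480*(I*sqrt(365) - 1092) = 480*(-1092 + I*sqrt(365)) = -524160 + 480*I*sqrt(365)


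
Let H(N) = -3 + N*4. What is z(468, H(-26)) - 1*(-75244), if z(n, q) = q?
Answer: 75137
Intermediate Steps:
H(N) = -3 + 4*N
z(468, H(-26)) - 1*(-75244) = (-3 + 4*(-26)) - 1*(-75244) = (-3 - 104) + 75244 = -107 + 75244 = 75137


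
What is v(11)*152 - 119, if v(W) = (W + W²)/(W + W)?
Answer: 793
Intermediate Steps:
v(W) = (W + W²)/(2*W) (v(W) = (W + W²)/((2*W)) = (W + W²)*(1/(2*W)) = (W + W²)/(2*W))
v(11)*152 - 119 = (½ + (½)*11)*152 - 119 = (½ + 11/2)*152 - 119 = 6*152 - 119 = 912 - 119 = 793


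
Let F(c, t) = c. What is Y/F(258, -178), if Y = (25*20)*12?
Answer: 1000/43 ≈ 23.256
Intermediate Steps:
Y = 6000 (Y = 500*12 = 6000)
Y/F(258, -178) = 6000/258 = 6000*(1/258) = 1000/43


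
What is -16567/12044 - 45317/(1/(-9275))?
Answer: 5062275951133/12044 ≈ 4.2032e+8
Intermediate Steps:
-16567/12044 - 45317/(1/(-9275)) = -16567*1/12044 - 45317/(-1/9275) = -16567/12044 - 45317*(-9275) = -16567/12044 + 420315175 = 5062275951133/12044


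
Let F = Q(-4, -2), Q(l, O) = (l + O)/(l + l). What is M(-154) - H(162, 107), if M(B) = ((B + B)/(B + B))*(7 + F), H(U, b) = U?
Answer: -617/4 ≈ -154.25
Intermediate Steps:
Q(l, O) = (O + l)/(2*l) (Q(l, O) = (O + l)/((2*l)) = (O + l)*(1/(2*l)) = (O + l)/(2*l))
F = ¾ (F = (½)*(-2 - 4)/(-4) = (½)*(-¼)*(-6) = ¾ ≈ 0.75000)
M(B) = 31/4 (M(B) = ((B + B)/(B + B))*(7 + ¾) = ((2*B)/((2*B)))*(31/4) = ((2*B)*(1/(2*B)))*(31/4) = 1*(31/4) = 31/4)
M(-154) - H(162, 107) = 31/4 - 1*162 = 31/4 - 162 = -617/4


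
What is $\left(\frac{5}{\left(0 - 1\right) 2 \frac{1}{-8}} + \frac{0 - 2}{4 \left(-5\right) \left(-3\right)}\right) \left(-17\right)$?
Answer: $- \frac{10183}{30} \approx -339.43$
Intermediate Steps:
$\left(\frac{5}{\left(0 - 1\right) 2 \frac{1}{-8}} + \frac{0 - 2}{4 \left(-5\right) \left(-3\right)}\right) \left(-17\right) = \left(\frac{5}{\left(-1\right) 2 \left(- \frac{1}{8}\right)} + \frac{0 - 2}{\left(-20\right) \left(-3\right)}\right) \left(-17\right) = \left(\frac{5}{\left(-2\right) \left(- \frac{1}{8}\right)} - \frac{2}{60}\right) \left(-17\right) = \left(5 \frac{1}{\frac{1}{4}} - \frac{1}{30}\right) \left(-17\right) = \left(5 \cdot 4 - \frac{1}{30}\right) \left(-17\right) = \left(20 - \frac{1}{30}\right) \left(-17\right) = \frac{599}{30} \left(-17\right) = - \frac{10183}{30}$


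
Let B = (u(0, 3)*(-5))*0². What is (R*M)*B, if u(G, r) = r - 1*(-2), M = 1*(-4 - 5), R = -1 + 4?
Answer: 0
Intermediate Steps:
R = 3
M = -9 (M = 1*(-9) = -9)
u(G, r) = 2 + r (u(G, r) = r + 2 = 2 + r)
B = 0 (B = ((2 + 3)*(-5))*0² = (5*(-5))*0 = -25*0 = 0)
(R*M)*B = (3*(-9))*0 = -27*0 = 0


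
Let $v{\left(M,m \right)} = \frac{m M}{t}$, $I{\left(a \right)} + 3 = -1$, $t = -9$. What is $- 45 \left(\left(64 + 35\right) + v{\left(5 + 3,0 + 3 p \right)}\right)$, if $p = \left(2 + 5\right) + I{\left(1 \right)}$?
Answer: $-4095$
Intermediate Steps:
$I{\left(a \right)} = -4$ ($I{\left(a \right)} = -3 - 1 = -4$)
$p = 3$ ($p = \left(2 + 5\right) - 4 = 7 - 4 = 3$)
$v{\left(M,m \right)} = - \frac{M m}{9}$ ($v{\left(M,m \right)} = \frac{m M}{-9} = M m \left(- \frac{1}{9}\right) = - \frac{M m}{9}$)
$- 45 \left(\left(64 + 35\right) + v{\left(5 + 3,0 + 3 p \right)}\right) = - 45 \left(\left(64 + 35\right) - \frac{\left(5 + 3\right) \left(0 + 3 \cdot 3\right)}{9}\right) = - 45 \left(99 - \frac{8 \left(0 + 9\right)}{9}\right) = - 45 \left(99 - \frac{8}{9} \cdot 9\right) = - 45 \left(99 - 8\right) = \left(-45\right) 91 = -4095$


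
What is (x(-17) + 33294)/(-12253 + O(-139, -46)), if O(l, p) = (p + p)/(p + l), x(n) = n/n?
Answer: -6159575/2266713 ≈ -2.7174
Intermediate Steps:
x(n) = 1
O(l, p) = 2*p/(l + p) (O(l, p) = (2*p)/(l + p) = 2*p/(l + p))
(x(-17) + 33294)/(-12253 + O(-139, -46)) = (1 + 33294)/(-12253 + 2*(-46)/(-139 - 46)) = 33295/(-12253 + 2*(-46)/(-185)) = 33295/(-12253 + 2*(-46)*(-1/185)) = 33295/(-12253 + 92/185) = 33295/(-2266713/185) = 33295*(-185/2266713) = -6159575/2266713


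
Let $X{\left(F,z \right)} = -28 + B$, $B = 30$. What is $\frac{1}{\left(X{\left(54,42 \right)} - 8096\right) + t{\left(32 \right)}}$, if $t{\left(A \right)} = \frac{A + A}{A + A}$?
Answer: $- \frac{1}{8093} \approx -0.00012356$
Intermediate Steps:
$t{\left(A \right)} = 1$ ($t{\left(A \right)} = \frac{2 A}{2 A} = 2 A \frac{1}{2 A} = 1$)
$X{\left(F,z \right)} = 2$ ($X{\left(F,z \right)} = -28 + 30 = 2$)
$\frac{1}{\left(X{\left(54,42 \right)} - 8096\right) + t{\left(32 \right)}} = \frac{1}{\left(2 - 8096\right) + 1} = \frac{1}{-8094 + 1} = \frac{1}{-8093} = - \frac{1}{8093}$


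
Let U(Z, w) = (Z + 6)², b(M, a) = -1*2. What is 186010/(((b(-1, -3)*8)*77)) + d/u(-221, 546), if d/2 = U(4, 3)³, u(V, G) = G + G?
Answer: 3670255/2184 ≈ 1680.5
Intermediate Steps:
u(V, G) = 2*G
b(M, a) = -2
U(Z, w) = (6 + Z)²
d = 2000000 (d = 2*((6 + 4)²)³ = 2*(10²)³ = 2*100³ = 2*1000000 = 2000000)
186010/(((b(-1, -3)*8)*77)) + d/u(-221, 546) = 186010/((-2*8*77)) + 2000000/((2*546)) = 186010/((-16*77)) + 2000000/1092 = 186010/(-1232) + 2000000*(1/1092) = 186010*(-1/1232) + 500000/273 = -8455/56 + 500000/273 = 3670255/2184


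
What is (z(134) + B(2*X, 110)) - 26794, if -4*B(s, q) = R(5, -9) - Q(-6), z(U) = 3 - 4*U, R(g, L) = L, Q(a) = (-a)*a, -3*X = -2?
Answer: -109335/4 ≈ -27334.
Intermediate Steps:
X = ⅔ (X = -⅓*(-2) = ⅔ ≈ 0.66667)
Q(a) = -a²
B(s, q) = -27/4 (B(s, q) = -(-9 - (-1)*(-6)²)/4 = -(-9 - (-1)*36)/4 = -(-9 - 1*(-36))/4 = -(-9 + 36)/4 = -¼*27 = -27/4)
(z(134) + B(2*X, 110)) - 26794 = ((3 - 4*134) - 27/4) - 26794 = ((3 - 536) - 27/4) - 26794 = (-533 - 27/4) - 26794 = -2159/4 - 26794 = -109335/4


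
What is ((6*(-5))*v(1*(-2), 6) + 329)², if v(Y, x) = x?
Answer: 22201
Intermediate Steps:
((6*(-5))*v(1*(-2), 6) + 329)² = ((6*(-5))*6 + 329)² = (-30*6 + 329)² = (-180 + 329)² = 149² = 22201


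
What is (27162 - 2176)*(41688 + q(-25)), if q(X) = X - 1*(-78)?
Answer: 1042940626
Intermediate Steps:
q(X) = 78 + X (q(X) = X + 78 = 78 + X)
(27162 - 2176)*(41688 + q(-25)) = (27162 - 2176)*(41688 + (78 - 25)) = 24986*(41688 + 53) = 24986*41741 = 1042940626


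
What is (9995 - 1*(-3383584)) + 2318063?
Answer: 5711642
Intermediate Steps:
(9995 - 1*(-3383584)) + 2318063 = (9995 + 3383584) + 2318063 = 3393579 + 2318063 = 5711642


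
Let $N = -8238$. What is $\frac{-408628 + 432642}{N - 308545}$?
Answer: $- \frac{24014}{316783} \approx -0.075806$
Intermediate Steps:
$\frac{-408628 + 432642}{N - 308545} = \frac{-408628 + 432642}{-8238 - 308545} = \frac{24014}{-316783} = 24014 \left(- \frac{1}{316783}\right) = - \frac{24014}{316783}$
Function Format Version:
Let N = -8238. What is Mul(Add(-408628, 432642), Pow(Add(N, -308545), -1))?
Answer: Rational(-24014, 316783) ≈ -0.075806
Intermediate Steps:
Mul(Add(-408628, 432642), Pow(Add(N, -308545), -1)) = Mul(Add(-408628, 432642), Pow(Add(-8238, -308545), -1)) = Mul(24014, Pow(-316783, -1)) = Mul(24014, Rational(-1, 316783)) = Rational(-24014, 316783)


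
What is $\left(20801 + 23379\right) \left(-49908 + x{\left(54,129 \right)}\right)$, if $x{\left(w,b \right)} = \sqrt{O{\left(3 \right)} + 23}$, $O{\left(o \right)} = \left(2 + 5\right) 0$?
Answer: $-2204935440 + 44180 \sqrt{23} \approx -2.2047 \cdot 10^{9}$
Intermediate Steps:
$O{\left(o \right)} = 0$ ($O{\left(o \right)} = 7 \cdot 0 = 0$)
$x{\left(w,b \right)} = \sqrt{23}$ ($x{\left(w,b \right)} = \sqrt{0 + 23} = \sqrt{23}$)
$\left(20801 + 23379\right) \left(-49908 + x{\left(54,129 \right)}\right) = \left(20801 + 23379\right) \left(-49908 + \sqrt{23}\right) = 44180 \left(-49908 + \sqrt{23}\right) = -2204935440 + 44180 \sqrt{23}$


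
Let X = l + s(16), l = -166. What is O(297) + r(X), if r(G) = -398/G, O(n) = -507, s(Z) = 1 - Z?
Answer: -91369/181 ≈ -504.80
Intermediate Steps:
X = -181 (X = -166 + (1 - 1*16) = -166 + (1 - 16) = -166 - 15 = -181)
O(297) + r(X) = -507 - 398/(-181) = -507 - 398*(-1/181) = -507 + 398/181 = -91369/181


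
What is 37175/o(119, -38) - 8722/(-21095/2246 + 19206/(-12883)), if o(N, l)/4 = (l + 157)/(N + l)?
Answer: 152622752096953/21413442148 ≈ 7127.4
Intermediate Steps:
o(N, l) = 4*(157 + l)/(N + l) (o(N, l) = 4*((l + 157)/(N + l)) = 4*((157 + l)/(N + l)) = 4*(157 + l)/(N + l))
37175/o(119, -38) - 8722/(-21095/2246 + 19206/(-12883)) = 37175/((4*(157 - 38)/(119 - 38))) - 8722/(-21095/2246 + 19206/(-12883)) = 37175/((4*119/81)) - 8722/(-21095*1/2246 + 19206*(-1/12883)) = 37175/((4*(1/81)*119)) - 8722/(-21095/2246 - 19206/12883) = 37175/(476/81) - 8722/(-314903561/28935218) = 37175*(81/476) - 8722*(-28935218/314903561) = 3011175/476 + 36053281628/44986223 = 152622752096953/21413442148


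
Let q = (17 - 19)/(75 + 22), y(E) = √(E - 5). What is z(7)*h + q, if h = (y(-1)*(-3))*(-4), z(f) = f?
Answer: -2/97 + 84*I*√6 ≈ -0.020619 + 205.76*I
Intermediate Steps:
y(E) = √(-5 + E)
q = -2/97 ≈ -0.020619
h = 12*I*√6 (h = (√(-5 - 1)*(-3))*(-4) = (√(-6)*(-3))*(-4) = ((I*√6)*(-3))*(-4) = -3*I*√6*(-4) = 12*I*√6 ≈ 29.394*I)
z(7)*h + q = 7*(12*I*√6) - 2/97 = 84*I*√6 - 2/97 = -2/97 + 84*I*√6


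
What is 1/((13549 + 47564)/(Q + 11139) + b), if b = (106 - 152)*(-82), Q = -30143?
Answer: 19004/71621975 ≈ 0.00026534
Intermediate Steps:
b = 3772 (b = -46*(-82) = 3772)
1/((13549 + 47564)/(Q + 11139) + b) = 1/((13549 + 47564)/(-30143 + 11139) + 3772) = 1/(61113/(-19004) + 3772) = 1/(61113*(-1/19004) + 3772) = 1/(-61113/19004 + 3772) = 1/(71621975/19004) = 19004/71621975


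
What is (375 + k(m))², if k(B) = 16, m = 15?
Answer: 152881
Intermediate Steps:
(375 + k(m))² = (375 + 16)² = 391² = 152881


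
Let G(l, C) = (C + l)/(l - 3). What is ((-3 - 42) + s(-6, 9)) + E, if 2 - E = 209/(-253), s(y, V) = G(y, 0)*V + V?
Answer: -625/23 ≈ -27.174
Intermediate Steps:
G(l, C) = (C + l)/(-3 + l)
s(y, V) = V + V*y/(-3 + y) (s(y, V) = ((0 + y)/(-3 + y))*V + V = (y/(-3 + y))*V + V = V*y/(-3 + y) + V = V + V*y/(-3 + y))
E = 65/23 (E = 2 - 209/(-253) = 2 - 209*(-1)/253 = 2 - 1*(-19/23) = 2 + 19/23 = 65/23 ≈ 2.8261)
((-3 - 42) + s(-6, 9)) + E = ((-3 - 42) + 9*(-3 + 2*(-6))/(-3 - 6)) + 65/23 = (-45 + 9*(-3 - 12)/(-9)) + 65/23 = (-45 + 9*(-⅑)*(-15)) + 65/23 = (-45 + 15) + 65/23 = -30 + 65/23 = -625/23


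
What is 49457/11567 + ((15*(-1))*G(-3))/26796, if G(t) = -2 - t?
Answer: 441692089/103316444 ≈ 4.2751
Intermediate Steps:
49457/11567 + ((15*(-1))*G(-3))/26796 = 49457/11567 + ((15*(-1))*(-2 - 1*(-3)))/26796 = 49457*(1/11567) - 15*(-2 + 3)*(1/26796) = 49457/11567 - 15*1*(1/26796) = 49457/11567 - 15*1/26796 = 49457/11567 - 5/8932 = 441692089/103316444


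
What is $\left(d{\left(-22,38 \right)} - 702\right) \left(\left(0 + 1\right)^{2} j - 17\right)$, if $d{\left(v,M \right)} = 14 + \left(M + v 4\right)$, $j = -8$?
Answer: $18450$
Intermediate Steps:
$d{\left(v,M \right)} = 14 + M + 4 v$ ($d{\left(v,M \right)} = 14 + \left(M + 4 v\right) = 14 + M + 4 v$)
$\left(d{\left(-22,38 \right)} - 702\right) \left(\left(0 + 1\right)^{2} j - 17\right) = \left(\left(14 + 38 + 4 \left(-22\right)\right) - 702\right) \left(\left(0 + 1\right)^{2} \left(-8\right) - 17\right) = \left(\left(14 + 38 - 88\right) - 702\right) \left(1^{2} \left(-8\right) - 17\right) = \left(-36 - 702\right) \left(1 \left(-8\right) - 17\right) = - 738 \left(-8 - 17\right) = \left(-738\right) \left(-25\right) = 18450$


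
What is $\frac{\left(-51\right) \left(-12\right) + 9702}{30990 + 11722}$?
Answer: $\frac{5157}{21356} \approx 0.24148$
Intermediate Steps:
$\frac{\left(-51\right) \left(-12\right) + 9702}{30990 + 11722} = \frac{612 + 9702}{42712} = 10314 \cdot \frac{1}{42712} = \frac{5157}{21356}$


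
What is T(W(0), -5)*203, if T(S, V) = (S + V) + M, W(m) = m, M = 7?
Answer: 406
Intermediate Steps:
T(S, V) = 7 + S + V (T(S, V) = (S + V) + 7 = 7 + S + V)
T(W(0), -5)*203 = (7 + 0 - 5)*203 = 2*203 = 406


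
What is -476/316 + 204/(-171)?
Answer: -12155/4503 ≈ -2.6993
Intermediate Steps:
-476/316 + 204/(-171) = -476*1/316 + 204*(-1/171) = -119/79 - 68/57 = -12155/4503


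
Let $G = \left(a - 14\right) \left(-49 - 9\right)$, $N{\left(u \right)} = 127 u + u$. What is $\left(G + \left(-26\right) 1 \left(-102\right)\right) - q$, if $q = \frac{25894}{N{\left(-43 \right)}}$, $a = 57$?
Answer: $\frac{447763}{2752} \approx 162.7$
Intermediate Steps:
$N{\left(u \right)} = 128 u$
$q = - \frac{12947}{2752}$ ($q = \frac{25894}{128 \left(-43\right)} = \frac{25894}{-5504} = 25894 \left(- \frac{1}{5504}\right) = - \frac{12947}{2752} \approx -4.7046$)
$G = -2494$ ($G = \left(57 - 14\right) \left(-49 - 9\right) = 43 \left(-58\right) = -2494$)
$\left(G + \left(-26\right) 1 \left(-102\right)\right) - q = \left(-2494 + \left(-26\right) 1 \left(-102\right)\right) - - \frac{12947}{2752} = \left(-2494 - -2652\right) + \frac{12947}{2752} = \left(-2494 + 2652\right) + \frac{12947}{2752} = 158 + \frac{12947}{2752} = \frac{447763}{2752}$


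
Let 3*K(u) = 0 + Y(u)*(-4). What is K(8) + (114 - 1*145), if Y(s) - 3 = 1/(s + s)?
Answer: -421/12 ≈ -35.083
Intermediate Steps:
Y(s) = 3 + 1/(2*s) (Y(s) = 3 + 1/(s + s) = 3 + 1/(2*s))
K(u) = -4 - 2/(3*u) (K(u) = (0 + (3 + 1/(2*u))*(-4))/3 = (0 + (-12 - 2/u))/3 = (-12 - 2/u)/3 = -4 - 2/(3*u))
K(8) + (114 - 1*145) = (-4 - ⅔/8) + (114 - 1*145) = (-4 - ⅔*⅛) + (114 - 145) = (-4 - 1/12) - 31 = -49/12 - 31 = -421/12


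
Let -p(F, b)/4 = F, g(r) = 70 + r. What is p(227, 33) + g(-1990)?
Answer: -2828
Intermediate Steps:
p(F, b) = -4*F
p(227, 33) + g(-1990) = -4*227 + (70 - 1990) = -908 - 1920 = -2828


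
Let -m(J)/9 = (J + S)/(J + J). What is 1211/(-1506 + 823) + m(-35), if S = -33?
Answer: -251383/23905 ≈ -10.516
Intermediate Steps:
m(J) = -9*(-33 + J)/(2*J) (m(J) = -9*(J - 33)/(J + J) = -9*(-33 + J)/(2*J))
1211/(-1506 + 823) + m(-35) = 1211/(-1506 + 823) + (9/2)*(33 - 1*(-35))/(-35) = 1211/(-683) + (9/2)*(-1/35)*(33 + 35) = 1211*(-1/683) + (9/2)*(-1/35)*68 = -1211/683 - 306/35 = -251383/23905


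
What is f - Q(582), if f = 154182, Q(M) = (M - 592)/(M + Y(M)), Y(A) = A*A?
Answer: 26157438851/169653 ≈ 1.5418e+5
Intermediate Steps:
Y(A) = A**2
Q(M) = (-592 + M)/(M + M**2) (Q(M) = (M - 592)/(M + M**2) = (-592 + M)/(M + M**2))
f - Q(582) = 154182 - (-592 + 582)/(582*(1 + 582)) = 154182 - (-10)/(582*583) = 154182 - 1*(-5/169653) = 154182 + 5/169653 = 26157438851/169653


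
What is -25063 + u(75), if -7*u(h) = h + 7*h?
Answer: -176041/7 ≈ -25149.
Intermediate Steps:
u(h) = -8*h/7 (u(h) = -(h + 7*h)/7 = -8*h/7)
-25063 + u(75) = -25063 - 8/7*75 = -25063 - 600/7 = -176041/7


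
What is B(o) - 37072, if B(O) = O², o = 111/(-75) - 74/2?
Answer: -22244556/625 ≈ -35591.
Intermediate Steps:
o = -962/25 (o = 111*(-1/75) - 74*½ = -37/25 - 37 = -962/25 ≈ -38.480)
B(o) - 37072 = (-962/25)² - 37072 = 925444/625 - 37072 = -22244556/625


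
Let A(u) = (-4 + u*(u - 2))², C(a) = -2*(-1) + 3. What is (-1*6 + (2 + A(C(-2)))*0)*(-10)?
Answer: 60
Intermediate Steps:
C(a) = 5 (C(a) = 2 + 3 = 5)
A(u) = (-4 + u*(-2 + u))²
(-1*6 + (2 + A(C(-2)))*0)*(-10) = (-1*6 + (2 + (4 - 1*5² + 2*5)²)*0)*(-10) = (-6 + (2 + (4 - 1*25 + 10)²)*0)*(-10) = (-6 + (2 + (4 - 25 + 10)²)*0)*(-10) = (-6 + (2 + (-11)²)*0)*(-10) = (-6 + (2 + 121)*0)*(-10) = (-6 + 123*0)*(-10) = (-6 + 0)*(-10) = -6*(-10) = 60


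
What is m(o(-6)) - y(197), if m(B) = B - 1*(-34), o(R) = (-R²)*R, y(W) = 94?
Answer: 156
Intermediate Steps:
o(R) = -R³
m(B) = 34 + B (m(B) = B + 34 = 34 + B)
m(o(-6)) - y(197) = (34 - 1*(-6)³) - 1*94 = (34 - 1*(-216)) - 94 = (34 + 216) - 94 = 250 - 94 = 156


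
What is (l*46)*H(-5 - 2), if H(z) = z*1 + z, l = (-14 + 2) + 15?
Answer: -1932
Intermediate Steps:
l = 3 (l = -12 + 15 = 3)
H(z) = 2*z (H(z) = z + z = 2*z)
(l*46)*H(-5 - 2) = (3*46)*(2*(-5 - 2)) = 138*(2*(-7)) = 138*(-14) = -1932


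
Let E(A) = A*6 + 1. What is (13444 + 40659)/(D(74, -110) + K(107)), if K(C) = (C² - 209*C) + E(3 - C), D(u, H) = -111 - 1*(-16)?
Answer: -54103/11632 ≈ -4.6512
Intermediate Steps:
E(A) = 1 + 6*A (E(A) = 6*A + 1 = 1 + 6*A)
D(u, H) = -95 (D(u, H) = -111 + 16 = -95)
K(C) = 19 + C² - 215*C (K(C) = (C² - 209*C) + (1 + 6*(3 - C)) = (C² - 209*C) + (1 + (18 - 6*C)) = (C² - 209*C) + (19 - 6*C) = 19 + C² - 215*C)
(13444 + 40659)/(D(74, -110) + K(107)) = (13444 + 40659)/(-95 + (19 + 107² - 215*107)) = 54103/(-95 + (19 + 11449 - 23005)) = 54103/(-95 - 11537) = 54103/(-11632) = 54103*(-1/11632) = -54103/11632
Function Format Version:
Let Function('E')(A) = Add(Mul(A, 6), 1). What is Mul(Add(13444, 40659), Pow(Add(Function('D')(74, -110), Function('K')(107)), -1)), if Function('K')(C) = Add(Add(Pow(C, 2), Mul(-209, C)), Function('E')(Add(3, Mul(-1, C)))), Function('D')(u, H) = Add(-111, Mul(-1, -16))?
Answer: Rational(-54103, 11632) ≈ -4.6512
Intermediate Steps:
Function('E')(A) = Add(1, Mul(6, A)) (Function('E')(A) = Add(Mul(6, A), 1) = Add(1, Mul(6, A)))
Function('D')(u, H) = -95 (Function('D')(u, H) = Add(-111, 16) = -95)
Function('K')(C) = Add(19, Pow(C, 2), Mul(-215, C)) (Function('K')(C) = Add(Add(Pow(C, 2), Mul(-209, C)), Add(1, Mul(6, Add(3, Mul(-1, C))))) = Add(Add(Pow(C, 2), Mul(-209, C)), Add(1, Add(18, Mul(-6, C)))) = Add(Add(Pow(C, 2), Mul(-209, C)), Add(19, Mul(-6, C))) = Add(19, Pow(C, 2), Mul(-215, C)))
Mul(Add(13444, 40659), Pow(Add(Function('D')(74, -110), Function('K')(107)), -1)) = Mul(Add(13444, 40659), Pow(Add(-95, Add(19, Pow(107, 2), Mul(-215, 107))), -1)) = Mul(54103, Pow(Add(-95, Add(19, 11449, -23005)), -1)) = Mul(54103, Pow(Add(-95, -11537), -1)) = Mul(54103, Pow(-11632, -1)) = Mul(54103, Rational(-1, 11632)) = Rational(-54103, 11632)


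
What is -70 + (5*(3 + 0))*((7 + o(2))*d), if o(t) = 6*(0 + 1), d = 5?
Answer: 905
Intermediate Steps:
o(t) = 6 (o(t) = 6*1 = 6)
-70 + (5*(3 + 0))*((7 + o(2))*d) = -70 + (5*(3 + 0))*((7 + 6)*5) = -70 + (5*3)*(13*5) = -70 + 15*65 = -70 + 975 = 905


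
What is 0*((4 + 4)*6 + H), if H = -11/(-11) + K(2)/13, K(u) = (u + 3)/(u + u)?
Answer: 0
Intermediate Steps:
K(u) = (3 + u)/(2*u) (K(u) = (3 + u)/((2*u)) = (3 + u)*(1/(2*u)) = (3 + u)/(2*u))
H = 57/52 (H = -11/(-11) + ((½)*(3 + 2)/2)/13 = -11*(-1/11) + ((½)*(½)*5)*(1/13) = 1 + (5/4)*(1/13) = 1 + 5/52 = 57/52 ≈ 1.0962)
0*((4 + 4)*6 + H) = 0*((4 + 4)*6 + 57/52) = 0*(8*6 + 57/52) = 0*(48 + 57/52) = 0*(2553/52) = 0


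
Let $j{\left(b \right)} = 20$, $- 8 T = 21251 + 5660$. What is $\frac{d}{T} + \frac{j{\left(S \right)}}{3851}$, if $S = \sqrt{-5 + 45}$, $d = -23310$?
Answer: $\frac{718672700}{103634261} \approx 6.9347$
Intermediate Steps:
$T = - \frac{26911}{8}$ ($T = - \frac{21251 + 5660}{8} = \left(- \frac{1}{8}\right) 26911 = - \frac{26911}{8} \approx -3363.9$)
$S = 2 \sqrt{10}$ ($S = \sqrt{40} = 2 \sqrt{10} \approx 6.3246$)
$\frac{d}{T} + \frac{j{\left(S \right)}}{3851} = - \frac{23310}{- \frac{26911}{8}} + \frac{20}{3851} = \left(-23310\right) \left(- \frac{8}{26911}\right) + 20 \cdot \frac{1}{3851} = \frac{186480}{26911} + \frac{20}{3851} = \frac{718672700}{103634261}$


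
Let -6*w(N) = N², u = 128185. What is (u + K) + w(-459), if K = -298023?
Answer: -409903/2 ≈ -2.0495e+5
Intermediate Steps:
w(N) = -N²/6
(u + K) + w(-459) = (128185 - 298023) - ⅙*(-459)² = -169838 - ⅙*210681 = -169838 - 70227/2 = -409903/2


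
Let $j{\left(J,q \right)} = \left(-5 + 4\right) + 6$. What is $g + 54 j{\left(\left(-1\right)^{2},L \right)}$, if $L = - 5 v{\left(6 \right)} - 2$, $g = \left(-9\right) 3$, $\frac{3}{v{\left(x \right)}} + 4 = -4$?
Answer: $243$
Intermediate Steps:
$v{\left(x \right)} = - \frac{3}{8}$ ($v{\left(x \right)} = \frac{3}{-4 - 4} = \frac{3}{-8} = 3 \left(- \frac{1}{8}\right) = - \frac{3}{8}$)
$g = -27$
$L = - \frac{1}{8}$ ($L = \left(-5\right) \left(- \frac{3}{8}\right) - 2 = \frac{15}{8} - 2 = - \frac{1}{8} \approx -0.125$)
$j{\left(J,q \right)} = 5$ ($j{\left(J,q \right)} = -1 + 6 = 5$)
$g + 54 j{\left(\left(-1\right)^{2},L \right)} = -27 + 54 \cdot 5 = -27 + 270 = 243$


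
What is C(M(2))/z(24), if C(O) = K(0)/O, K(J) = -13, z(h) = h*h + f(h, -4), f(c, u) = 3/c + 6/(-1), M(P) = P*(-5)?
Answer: 52/22805 ≈ 0.0022802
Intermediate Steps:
M(P) = -5*P
f(c, u) = -6 + 3/c (f(c, u) = 3/c + 6*(-1) = 3/c - 6 = -6 + 3/c)
z(h) = -6 + h**2 + 3/h (z(h) = h*h + (-6 + 3/h) = h**2 + (-6 + 3/h) = -6 + h**2 + 3/h)
C(O) = -13/O
C(M(2))/z(24) = (-13/((-5*2)))/(-6 + 24**2 + 3/24) = (-13/(-10))/(-6 + 576 + 3*(1/24)) = (-13*(-1/10))/(-6 + 576 + 1/8) = 13/(10*(4561/8)) = (13/10)*(8/4561) = 52/22805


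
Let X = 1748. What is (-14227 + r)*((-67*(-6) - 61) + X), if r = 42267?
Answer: 58575560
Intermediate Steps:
(-14227 + r)*((-67*(-6) - 61) + X) = (-14227 + 42267)*((-67*(-6) - 61) + 1748) = 28040*((402 - 61) + 1748) = 28040*(341 + 1748) = 28040*2089 = 58575560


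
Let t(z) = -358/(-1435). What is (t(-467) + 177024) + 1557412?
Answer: 2488916018/1435 ≈ 1.7344e+6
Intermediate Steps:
t(z) = 358/1435 (t(z) = -358*(-1/1435) = 358/1435)
(t(-467) + 177024) + 1557412 = (358/1435 + 177024) + 1557412 = 254029798/1435 + 1557412 = 2488916018/1435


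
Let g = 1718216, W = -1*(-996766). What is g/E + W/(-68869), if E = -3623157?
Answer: -3729771527966/249523199433 ≈ -14.948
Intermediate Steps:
W = 996766
g/E + W/(-68869) = 1718216/(-3623157) + 996766/(-68869) = 1718216*(-1/3623157) + 996766*(-1/68869) = -1718216/3623157 - 996766/68869 = -3729771527966/249523199433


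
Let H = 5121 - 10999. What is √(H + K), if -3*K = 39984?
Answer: 3*I*√2134 ≈ 138.59*I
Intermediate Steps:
K = -13328 (K = -⅓*39984 = -13328)
H = -5878
√(H + K) = √(-5878 - 13328) = √(-19206) = 3*I*√2134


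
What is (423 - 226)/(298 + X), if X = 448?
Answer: 197/746 ≈ 0.26408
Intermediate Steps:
(423 - 226)/(298 + X) = (423 - 226)/(298 + 448) = 197/746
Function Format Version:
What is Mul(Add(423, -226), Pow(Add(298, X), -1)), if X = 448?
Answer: Rational(197, 746) ≈ 0.26408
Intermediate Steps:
Mul(Add(423, -226), Pow(Add(298, X), -1)) = Mul(Add(423, -226), Pow(Add(298, 448), -1)) = Mul(197, Pow(746, -1)) = Mul(197, Rational(1, 746)) = Rational(197, 746)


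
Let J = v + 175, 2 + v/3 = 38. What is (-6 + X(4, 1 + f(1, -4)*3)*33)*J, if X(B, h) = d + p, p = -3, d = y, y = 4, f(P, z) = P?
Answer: 7641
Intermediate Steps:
v = 108 (v = -6 + 3*38 = -6 + 114 = 108)
J = 283 (J = 108 + 175 = 283)
d = 4
X(B, h) = 1 (X(B, h) = 4 - 3 = 1)
(-6 + X(4, 1 + f(1, -4)*3)*33)*J = (-6 + 1*33)*283 = (-6 + 33)*283 = 27*283 = 7641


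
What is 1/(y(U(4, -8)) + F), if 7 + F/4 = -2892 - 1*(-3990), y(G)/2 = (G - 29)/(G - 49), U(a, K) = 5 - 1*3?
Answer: 47/205162 ≈ 0.00022909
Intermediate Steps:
U(a, K) = 2 (U(a, K) = 5 - 3 = 2)
y(G) = 2*(-29 + G)/(-49 + G) (y(G) = 2*((G - 29)/(G - 49)) = 2*((-29 + G)/(-49 + G)) = 2*(-29 + G)/(-49 + G))
F = 4364 (F = -28 + 4*(-2892 - 1*(-3990)) = -28 + 4*(-2892 + 3990) = -28 + 4*1098 = -28 + 4392 = 4364)
1/(y(U(4, -8)) + F) = 1/(2*(-29 + 2)/(-49 + 2) + 4364) = 1/(2*(-27)/(-47) + 4364) = 1/(2*(-1/47)*(-27) + 4364) = 1/(54/47 + 4364) = 1/(205162/47) = 47/205162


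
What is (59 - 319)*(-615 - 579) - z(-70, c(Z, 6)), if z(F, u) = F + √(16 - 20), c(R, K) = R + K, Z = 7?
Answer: 310510 - 2*I ≈ 3.1051e+5 - 2.0*I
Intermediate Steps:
c(R, K) = K + R
z(F, u) = F + 2*I (z(F, u) = F + √(-4) = F + 2*I)
(59 - 319)*(-615 - 579) - z(-70, c(Z, 6)) = (59 - 319)*(-615 - 579) - (-70 + 2*I) = -260*(-1194) + (70 - 2*I) = 310440 + (70 - 2*I) = 310510 - 2*I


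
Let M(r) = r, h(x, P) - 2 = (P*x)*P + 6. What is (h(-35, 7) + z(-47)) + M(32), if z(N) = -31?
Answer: -1706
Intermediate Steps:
h(x, P) = 8 + x*P**2 (h(x, P) = 2 + ((P*x)*P + 6) = 2 + (x*P**2 + 6) = 2 + (6 + x*P**2) = 8 + x*P**2)
(h(-35, 7) + z(-47)) + M(32) = ((8 - 35*7**2) - 31) + 32 = ((8 - 35*49) - 31) + 32 = ((8 - 1715) - 31) + 32 = (-1707 - 31) + 32 = -1738 + 32 = -1706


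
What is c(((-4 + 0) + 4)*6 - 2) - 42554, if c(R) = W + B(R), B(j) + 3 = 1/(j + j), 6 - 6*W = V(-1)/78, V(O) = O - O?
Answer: -170225/4 ≈ -42556.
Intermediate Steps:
V(O) = 0
W = 1 (W = 1 - 0/78 = 1 - ⅙*0 = 1 + 0 = 1)
B(j) = -3 + 1/(2*j) (B(j) = -3 + 1/(j + j) = -3 + 1/(2*j))
c(R) = -2 + 1/(2*R) (c(R) = 1 + (-3 + 1/(2*R)) = -2 + 1/(2*R))
c(((-4 + 0) + 4)*6 - 2) - 42554 = (-2 + 1/(2*(((-4 + 0) + 4)*6 - 2))) - 42554 = (-2 + 1/(2*((-4 + 4)*6 - 2))) - 42554 = (-2 + 1/(2*(0*6 - 2))) - 42554 = (-2 + 1/(2*(0 - 2))) - 42554 = (-2 + (½)/(-2)) - 42554 = (-2 + (½)*(-½)) - 42554 = (-2 - ¼) - 42554 = -9/4 - 42554 = -170225/4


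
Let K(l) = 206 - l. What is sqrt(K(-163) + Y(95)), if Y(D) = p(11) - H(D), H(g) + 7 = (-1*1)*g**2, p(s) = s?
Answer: 2*sqrt(2353) ≈ 97.016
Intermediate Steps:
H(g) = -7 - g**2 (H(g) = -7 + (-1*1)*g**2 = -7 - g**2)
Y(D) = 18 + D**2 (Y(D) = 11 - (-7 - D**2) = 11 + (7 + D**2) = 18 + D**2)
sqrt(K(-163) + Y(95)) = sqrt((206 - 1*(-163)) + (18 + 95**2)) = sqrt((206 + 163) + (18 + 9025)) = sqrt(369 + 9043) = sqrt(9412) = 2*sqrt(2353)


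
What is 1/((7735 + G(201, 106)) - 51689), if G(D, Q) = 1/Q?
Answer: -106/4659123 ≈ -2.2751e-5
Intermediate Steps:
1/((7735 + G(201, 106)) - 51689) = 1/((7735 + 1/106) - 51689) = 1/(819911/106 - 51689) = 1/(-4659123/106) = -106/4659123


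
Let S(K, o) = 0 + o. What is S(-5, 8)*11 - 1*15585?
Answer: -15497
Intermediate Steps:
S(K, o) = o
S(-5, 8)*11 - 1*15585 = 8*11 - 1*15585 = 88 - 15585 = -15497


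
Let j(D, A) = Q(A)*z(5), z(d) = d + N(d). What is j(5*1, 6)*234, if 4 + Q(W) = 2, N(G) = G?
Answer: -4680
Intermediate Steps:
z(d) = 2*d (z(d) = d + d = 2*d)
Q(W) = -2 (Q(W) = -4 + 2 = -2)
j(D, A) = -20 (j(D, A) = -4*5 = -2*10 = -20)
j(5*1, 6)*234 = -20*234 = -4680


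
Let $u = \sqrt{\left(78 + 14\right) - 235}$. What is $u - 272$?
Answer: $-272 + i \sqrt{143} \approx -272.0 + 11.958 i$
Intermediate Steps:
$u = i \sqrt{143}$ ($u = \sqrt{92 - 235} = \sqrt{-143} = i \sqrt{143} \approx 11.958 i$)
$u - 272 = i \sqrt{143} - 272 = -272 + i \sqrt{143}$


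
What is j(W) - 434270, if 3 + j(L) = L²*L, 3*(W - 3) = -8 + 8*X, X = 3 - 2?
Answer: -434246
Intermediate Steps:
X = 1
W = 3 (W = 3 + (-8 + 8*1)/3 = 3 + (-8 + 8)/3 = 3 + (⅓)*0 = 3 + 0 = 3)
j(L) = -3 + L³ (j(L) = -3 + L²*L = -3 + L³)
j(W) - 434270 = (-3 + 3³) - 434270 = (-3 + 27) - 434270 = 24 - 434270 = -434246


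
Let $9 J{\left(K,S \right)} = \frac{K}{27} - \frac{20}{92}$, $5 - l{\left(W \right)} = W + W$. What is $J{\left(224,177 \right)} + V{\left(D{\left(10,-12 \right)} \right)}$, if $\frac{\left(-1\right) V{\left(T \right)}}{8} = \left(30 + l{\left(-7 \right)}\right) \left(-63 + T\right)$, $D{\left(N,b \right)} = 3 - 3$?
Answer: $\frac{138030961}{5589} \approx 24697.0$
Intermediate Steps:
$D{\left(N,b \right)} = 0$
$l{\left(W \right)} = 5 - 2 W$ ($l{\left(W \right)} = 5 - \left(W + W\right) = 5 - 2 W$)
$J{\left(K,S \right)} = - \frac{5}{207} + \frac{K}{243}$ ($J{\left(K,S \right)} = \frac{\frac{K}{27} - \frac{20}{92}}{9} = \frac{K \frac{1}{27} - \frac{5}{23}}{9} = \frac{\frac{K}{27} - \frac{5}{23}}{9} = \frac{- \frac{5}{23} + \frac{K}{27}}{9} = - \frac{5}{207} + \frac{K}{243}$)
$V{\left(T \right)} = 24696 - 392 T$ ($V{\left(T \right)} = - 8 \left(30 + \left(5 - -14\right)\right) \left(-63 + T\right) = - 8 \left(30 + \left(5 + 14\right)\right) \left(-63 + T\right) = - 8 \left(30 + 19\right) \left(-63 + T\right) = - 8 \cdot 49 \left(-63 + T\right) = - 8 \left(-3087 + 49 T\right) = 24696 - 392 T$)
$J{\left(224,177 \right)} + V{\left(D{\left(10,-12 \right)} \right)} = \left(- \frac{5}{207} + \frac{1}{243} \cdot 224\right) + \left(24696 - 0\right) = \left(- \frac{5}{207} + \frac{224}{243}\right) + \left(24696 + 0\right) = \frac{5017}{5589} + 24696 = \frac{138030961}{5589}$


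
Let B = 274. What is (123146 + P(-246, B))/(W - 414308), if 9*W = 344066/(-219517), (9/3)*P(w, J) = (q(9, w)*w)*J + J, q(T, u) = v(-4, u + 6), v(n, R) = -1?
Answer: -143931589458/409264593595 ≈ -0.35168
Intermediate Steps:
q(T, u) = -1
P(w, J) = J/3 - J*w/3 (P(w, J) = ((-w)*J + J)/3 = (-J*w + J)/3 = (J - J*w)/3 = J/3 - J*w/3)
W = -344066/1975653 (W = (344066/(-219517))/9 = (344066*(-1/219517))/9 = (1/9)*(-344066/219517) = -344066/1975653 ≈ -0.17415)
(123146 + P(-246, B))/(W - 414308) = (123146 + (1/3)*274*(1 - 1*(-246)))/(-344066/1975653 - 414308) = (123146 + (1/3)*274*(1 + 246))/(-818529187190/1975653) = (123146 + (1/3)*274*247)*(-1975653/818529187190) = (123146 + 67678/3)*(-1975653/818529187190) = (437116/3)*(-1975653/818529187190) = -143931589458/409264593595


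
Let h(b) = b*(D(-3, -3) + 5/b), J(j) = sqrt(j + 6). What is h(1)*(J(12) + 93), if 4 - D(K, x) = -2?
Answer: 1023 + 33*sqrt(2) ≈ 1069.7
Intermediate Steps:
D(K, x) = 6 (D(K, x) = 4 - 1*(-2) = 4 + 2 = 6)
J(j) = sqrt(6 + j)
h(b) = b*(6 + 5/b)
h(1)*(J(12) + 93) = (5 + 6*1)*(sqrt(6 + 12) + 93) = (5 + 6)*(sqrt(18) + 93) = 11*(3*sqrt(2) + 93) = 11*(93 + 3*sqrt(2)) = 1023 + 33*sqrt(2)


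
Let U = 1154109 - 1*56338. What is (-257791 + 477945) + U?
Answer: 1317925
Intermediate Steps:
U = 1097771 (U = 1154109 - 56338 = 1097771)
(-257791 + 477945) + U = (-257791 + 477945) + 1097771 = 220154 + 1097771 = 1317925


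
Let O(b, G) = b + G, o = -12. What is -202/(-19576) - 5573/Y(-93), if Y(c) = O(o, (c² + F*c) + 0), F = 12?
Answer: -53788903/73615548 ≈ -0.73067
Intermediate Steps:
O(b, G) = G + b
Y(c) = -12 + c² + 12*c (Y(c) = ((c² + 12*c) + 0) - 12 = (c² + 12*c) - 12 = -12 + c² + 12*c)
-202/(-19576) - 5573/Y(-93) = -202/(-19576) - 5573/(-12 - 93*(12 - 93)) = -202*(-1/19576) - 5573/(-12 - 93*(-81)) = 101/9788 - 5573/(-12 + 7533) = 101/9788 - 5573/7521 = -53788903/73615548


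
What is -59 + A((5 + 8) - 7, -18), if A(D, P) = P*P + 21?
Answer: 286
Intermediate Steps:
A(D, P) = 21 + P**2 (A(D, P) = P**2 + 21 = 21 + P**2)
-59 + A((5 + 8) - 7, -18) = -59 + (21 + (-18)**2) = -59 + (21 + 324) = -59 + 345 = 286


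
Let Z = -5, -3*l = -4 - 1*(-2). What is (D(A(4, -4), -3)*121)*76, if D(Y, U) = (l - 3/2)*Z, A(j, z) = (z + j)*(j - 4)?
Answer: 114950/3 ≈ 38317.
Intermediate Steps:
l = 2/3 (l = -(-4 - 1*(-2))/3 = -(-4 + 2)/3 = -1/3*(-2) = 2/3 ≈ 0.66667)
A(j, z) = (-4 + j)*(j + z) (A(j, z) = (j + z)*(-4 + j) = (-4 + j)*(j + z))
D(Y, U) = 25/6 (D(Y, U) = (2/3 - 3/2)*(-5) = -5/6*(-5) = 25/6)
(D(A(4, -4), -3)*121)*76 = ((25/6)*121)*76 = (3025/6)*76 = 114950/3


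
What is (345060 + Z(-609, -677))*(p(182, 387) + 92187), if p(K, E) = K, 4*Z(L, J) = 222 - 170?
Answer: 31874047937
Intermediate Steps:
Z(L, J) = 13 (Z(L, J) = (222 - 170)/4 = (¼)*52 = 13)
(345060 + Z(-609, -677))*(p(182, 387) + 92187) = (345060 + 13)*(182 + 92187) = 345073*92369 = 31874047937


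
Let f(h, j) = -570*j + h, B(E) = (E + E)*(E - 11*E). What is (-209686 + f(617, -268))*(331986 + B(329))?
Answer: 103205049706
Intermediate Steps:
B(E) = -20*E² (B(E) = (2*E)*(-10*E) = -20*E²)
f(h, j) = h - 570*j
(-209686 + f(617, -268))*(331986 + B(329)) = (-209686 + (617 - 570*(-268)))*(331986 - 20*329²) = (-209686 + (617 + 152760))*(331986 - 20*108241) = (-209686 + 153377)*(331986 - 2164820) = -56309*(-1832834) = 103205049706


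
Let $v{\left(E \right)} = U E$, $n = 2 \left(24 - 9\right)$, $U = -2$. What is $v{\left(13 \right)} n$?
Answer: $-780$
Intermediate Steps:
$n = 30$ ($n = 2 \cdot 15 = 30$)
$v{\left(E \right)} = - 2 E$
$v{\left(13 \right)} n = \left(-2\right) 13 \cdot 30 = \left(-26\right) 30 = -780$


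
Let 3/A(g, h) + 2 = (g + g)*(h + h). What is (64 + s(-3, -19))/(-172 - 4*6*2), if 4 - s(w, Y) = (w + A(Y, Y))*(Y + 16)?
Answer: -85087/317240 ≈ -0.26821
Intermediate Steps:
A(g, h) = 3/(-2 + 4*g*h) (A(g, h) = 3/(-2 + (g + g)*(h + h)) = 3/(-2 + (2*g)*(2*h)) = 3/(-2 + 4*g*h))
s(w, Y) = 4 - (16 + Y)*(w + 3/(2*(-1 + 2*Y**2))) (s(w, Y) = 4 - (w + 3/(2*(-1 + 2*Y*Y)))*(Y + 16) = 4 - (w + 3/(2*(-1 + 2*Y**2)))*(16 + Y) = 4 - (16 + Y)*(w + 3/(2*(-1 + 2*Y**2))))
(64 + s(-3, -19))/(-172 - 4*6*2) = (64 + (-56 - 3*(-19) + 16*(-19)**2 + 32*(-3) - 64*(-3)*(-19)**2 - 4*(-3)*(-19)**3 + 2*(-19)*(-3))/(2*(-1 + 2*(-19)**2)))/(-172 - 4*6*2) = (64 + (-56 + 57 + 16*361 - 96 - 64*(-3)*361 - 4*(-3)*(-6859) + 114)/(2*(-1 + 2*361)))/(-172 - 24*2) = (64 + (-56 + 57 + 5776 - 96 + 69312 - 82308 + 114)/(2*(-1 + 722)))/(-172 - 48) = (64 + (1/2)*(-7201)/721)/(-220) = (64 + (1/2)*(1/721)*(-7201))*(-1/220) = (64 - 7201/1442)*(-1/220) = (85087/1442)*(-1/220) = -85087/317240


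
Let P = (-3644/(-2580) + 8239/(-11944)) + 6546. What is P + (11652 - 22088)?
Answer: -29962526371/7703880 ≈ -3889.3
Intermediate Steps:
P = 50435165309/7703880 (P = (-3644*(-1/2580) + 8239*(-1/11944)) + 6546 = (911/645 - 8239/11944) + 6546 = 5566829/7703880 + 6546 = 50435165309/7703880 ≈ 6546.7)
P + (11652 - 22088) = 50435165309/7703880 + (11652 - 22088) = 50435165309/7703880 - 10436 = -29962526371/7703880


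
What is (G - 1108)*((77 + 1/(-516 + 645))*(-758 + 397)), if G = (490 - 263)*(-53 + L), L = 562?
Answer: -136794607230/43 ≈ -3.1813e+9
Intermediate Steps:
G = 115543 (G = (490 - 263)*(-53 + 562) = 227*509 = 115543)
(G - 1108)*((77 + 1/(-516 + 645))*(-758 + 397)) = (115543 - 1108)*((77 + 1/(-516 + 645))*(-758 + 397)) = 114435*((77 + 1/129)*(-361)) = 114435*((9934/129)*(-361)) = 114435*(-3586174/129) = -136794607230/43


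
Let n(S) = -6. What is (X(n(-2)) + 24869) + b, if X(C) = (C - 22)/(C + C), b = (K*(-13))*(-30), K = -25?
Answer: 45364/3 ≈ 15121.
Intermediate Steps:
b = -9750 (b = -25*(-13)*(-30) = 325*(-30) = -9750)
X(C) = (-22 + C)/(2*C) (X(C) = (-22 + C)/((2*C)) = (-22 + C)*(1/(2*C)) = (-22 + C)/(2*C))
(X(n(-2)) + 24869) + b = ((½)*(-22 - 6)/(-6) + 24869) - 9750 = ((½)*(-⅙)*(-28) + 24869) - 9750 = (7/3 + 24869) - 9750 = 74614/3 - 9750 = 45364/3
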